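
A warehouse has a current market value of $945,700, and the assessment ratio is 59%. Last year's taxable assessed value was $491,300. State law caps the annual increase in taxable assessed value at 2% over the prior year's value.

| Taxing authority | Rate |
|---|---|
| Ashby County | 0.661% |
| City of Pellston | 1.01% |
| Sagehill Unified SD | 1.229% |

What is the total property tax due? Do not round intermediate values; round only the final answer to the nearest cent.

Uncapped assessed value = $945,700 × 0.59 = $557,963
Cap limit = $491,300 × 1.02 = $501,126
Taxable assessed value = min($557,963, $501,126) = $501,126 (cap binds)
Ashby County: $501,126 × 0.00661 = $3,312.44286
City of Pellston: $501,126 × 0.0101 = $5,061.3726
Sagehill Unified SD: $501,126 × 0.01229 = $6,158.83854
Total = $14,532.654

$14,532.65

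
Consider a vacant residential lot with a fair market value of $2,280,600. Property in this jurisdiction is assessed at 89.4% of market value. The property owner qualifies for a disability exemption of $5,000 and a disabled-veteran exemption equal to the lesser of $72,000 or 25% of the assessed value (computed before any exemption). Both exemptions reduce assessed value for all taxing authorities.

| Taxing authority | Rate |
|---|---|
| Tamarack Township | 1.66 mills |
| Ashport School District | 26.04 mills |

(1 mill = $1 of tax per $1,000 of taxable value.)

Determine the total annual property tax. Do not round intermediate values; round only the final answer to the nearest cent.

Assessed value = $2,280,600 × 0.894 = $2,038,856.4
Disabled-veteran exemption = min($72,000, 25% × $2,038,856.4) = min($72,000, $509,714.1) = $72,000 (dollar cap binds)
Taxable value = $2,038,856.4 − $5,000 − $72,000 = $1,961,856.4
Tamarack Township: $1,961,856.4 × 0.00166 = $3,256.681624
Ashport School District: $1,961,856.4 × 0.02604 = $51,086.740656
Total = $54,343.42228

$54,343.42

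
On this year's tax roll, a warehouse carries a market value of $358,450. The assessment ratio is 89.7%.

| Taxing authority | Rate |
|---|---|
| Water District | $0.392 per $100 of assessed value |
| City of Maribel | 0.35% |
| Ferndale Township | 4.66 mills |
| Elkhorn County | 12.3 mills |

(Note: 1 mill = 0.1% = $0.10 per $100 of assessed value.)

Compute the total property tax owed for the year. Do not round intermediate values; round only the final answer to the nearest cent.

Assessed value = $358,450 × 0.897 = $321,529.65
Water District: $321,529.65 × 0.00392 = $1,260.396228
City of Maribel: $321,529.65 × 0.0035 = $1,125.353775
Ferndale Township: $321,529.65 × 0.00466 = $1,498.328169
Elkhorn County: $321,529.65 × 0.0123 = $3,954.814695
Total = $7,838.892867

$7,838.89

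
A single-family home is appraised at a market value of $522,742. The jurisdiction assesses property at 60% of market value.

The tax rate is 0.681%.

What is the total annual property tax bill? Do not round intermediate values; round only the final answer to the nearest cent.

Assessed value = $522,742 × 0.6 = $313,645.2
Tax = $313,645.2 × 0.00681 = $2,135.923812

$2,135.92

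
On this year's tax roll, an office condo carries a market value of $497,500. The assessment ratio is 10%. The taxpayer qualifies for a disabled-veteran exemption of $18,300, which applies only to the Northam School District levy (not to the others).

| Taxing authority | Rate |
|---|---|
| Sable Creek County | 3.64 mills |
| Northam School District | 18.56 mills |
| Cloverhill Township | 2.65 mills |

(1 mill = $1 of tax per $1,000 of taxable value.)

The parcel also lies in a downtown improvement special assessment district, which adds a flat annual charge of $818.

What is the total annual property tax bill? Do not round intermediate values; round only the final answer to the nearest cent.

Assessed value = $497,500 × 0.1 = $49,750
Sable Creek County: $49,750 × 0.00364 = $181.09
Northam School District: ($49,750 − $18,300) × 0.01856 = $31,450 × 0.01856 = $583.712
Cloverhill Township: $49,750 × 0.00265 = $131.8375
Levies subtotal = $896.6395
Total = $896.6395 + $818 = $1,714.6395

$1,714.64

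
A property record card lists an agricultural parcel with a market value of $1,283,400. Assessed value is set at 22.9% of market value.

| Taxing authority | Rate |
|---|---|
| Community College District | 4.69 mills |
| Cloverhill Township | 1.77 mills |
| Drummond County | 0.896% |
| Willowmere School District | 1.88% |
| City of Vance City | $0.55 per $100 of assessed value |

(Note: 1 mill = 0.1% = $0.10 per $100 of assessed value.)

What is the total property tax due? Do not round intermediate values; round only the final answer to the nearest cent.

Assessed value = $1,283,400 × 0.229 = $293,898.6
Community College District: $293,898.6 × 0.00469 = $1,378.384434
Cloverhill Township: $293,898.6 × 0.00177 = $520.200522
Drummond County: $293,898.6 × 0.00896 = $2,633.331456
Willowmere School District: $293,898.6 × 0.0188 = $5,525.29368
City of Vance City: $293,898.6 × 0.0055 = $1,616.4423
Total = $11,673.652392

$11,673.65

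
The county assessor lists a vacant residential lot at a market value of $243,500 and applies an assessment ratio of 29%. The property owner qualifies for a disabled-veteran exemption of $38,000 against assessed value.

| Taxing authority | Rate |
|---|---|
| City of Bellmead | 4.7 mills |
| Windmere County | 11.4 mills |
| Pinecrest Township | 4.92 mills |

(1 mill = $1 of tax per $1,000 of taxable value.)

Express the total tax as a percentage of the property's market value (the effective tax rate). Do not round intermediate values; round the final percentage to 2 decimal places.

0.28%

Assessed value = $243,500 × 0.29 = $70,615
Taxable value = $70,615 − $38,000 = $32,615
City of Bellmead: $32,615 × 0.0047 = $153.2905
Windmere County: $32,615 × 0.0114 = $371.811
Pinecrest Township: $32,615 × 0.00492 = $160.4658
Total tax = $685.5673
Effective rate = $685.5673 ÷ $243,500 = 0.28% of market value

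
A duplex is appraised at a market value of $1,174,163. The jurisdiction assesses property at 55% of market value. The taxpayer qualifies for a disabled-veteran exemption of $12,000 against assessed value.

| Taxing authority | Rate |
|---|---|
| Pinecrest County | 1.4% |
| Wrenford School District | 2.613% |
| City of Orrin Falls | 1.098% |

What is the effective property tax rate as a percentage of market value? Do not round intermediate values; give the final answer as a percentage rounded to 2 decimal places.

Assessed value = $1,174,163 × 0.55 = $645,789.65
Taxable value = $645,789.65 − $12,000 = $633,789.65
Pinecrest County: $633,789.65 × 0.014 = $8,873.0551
Wrenford School District: $633,789.65 × 0.02613 = $16,560.9235545
City of Orrin Falls: $633,789.65 × 0.01098 = $6,959.010357
Total tax = $32,392.9890115
Effective rate = $32,392.9890115 ÷ $1,174,163 = 2.76% of market value

2.76%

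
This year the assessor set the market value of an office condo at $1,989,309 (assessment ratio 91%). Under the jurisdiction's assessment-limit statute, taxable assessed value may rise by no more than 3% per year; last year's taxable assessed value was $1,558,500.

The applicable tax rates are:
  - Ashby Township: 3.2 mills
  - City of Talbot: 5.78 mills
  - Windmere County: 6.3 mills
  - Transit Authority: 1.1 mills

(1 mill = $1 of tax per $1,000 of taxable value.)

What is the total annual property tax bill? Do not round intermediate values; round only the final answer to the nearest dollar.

$26,294

Uncapped assessed value = $1,989,309 × 0.91 = $1,810,271.19
Cap limit = $1,558,500 × 1.03 = $1,605,255
Taxable assessed value = min($1,810,271.19, $1,605,255) = $1,605,255 (cap binds)
Ashby Township: $1,605,255 × 0.0032 = $5,136.816
City of Talbot: $1,605,255 × 0.00578 = $9,278.3739
Windmere County: $1,605,255 × 0.0063 = $10,113.1065
Transit Authority: $1,605,255 × 0.0011 = $1,765.7805
Total = $26,294.0769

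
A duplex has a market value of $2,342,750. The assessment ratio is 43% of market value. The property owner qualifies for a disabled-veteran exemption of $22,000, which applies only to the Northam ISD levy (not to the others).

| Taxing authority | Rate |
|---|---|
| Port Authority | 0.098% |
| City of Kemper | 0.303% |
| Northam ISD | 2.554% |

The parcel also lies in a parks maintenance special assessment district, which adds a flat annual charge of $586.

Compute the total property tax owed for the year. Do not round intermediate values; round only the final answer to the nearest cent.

Assessed value = $2,342,750 × 0.43 = $1,007,382.5
Port Authority: $1,007,382.5 × 0.00098 = $987.23485
City of Kemper: $1,007,382.5 × 0.00303 = $3,052.368975
Northam ISD: ($1,007,382.5 − $22,000) × 0.02554 = $985,382.5 × 0.02554 = $25,166.66905
Levies subtotal = $29,206.272875
Total = $29,206.272875 + $586 = $29,792.272875

$29,792.27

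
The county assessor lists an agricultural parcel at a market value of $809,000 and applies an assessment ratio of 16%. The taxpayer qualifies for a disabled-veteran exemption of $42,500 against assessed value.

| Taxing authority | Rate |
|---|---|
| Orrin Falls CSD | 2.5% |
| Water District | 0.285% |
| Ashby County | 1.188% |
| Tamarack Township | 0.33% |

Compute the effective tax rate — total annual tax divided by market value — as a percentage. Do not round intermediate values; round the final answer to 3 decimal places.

0.462%

Assessed value = $809,000 × 0.16 = $129,440
Taxable value = $129,440 − $42,500 = $86,940
Orrin Falls CSD: $86,940 × 0.025 = $2,173.5
Water District: $86,940 × 0.00285 = $247.779
Ashby County: $86,940 × 0.01188 = $1,032.8472
Tamarack Township: $86,940 × 0.0033 = $286.902
Total tax = $3,741.0282
Effective rate = $3,741.0282 ÷ $809,000 = 0.462% of market value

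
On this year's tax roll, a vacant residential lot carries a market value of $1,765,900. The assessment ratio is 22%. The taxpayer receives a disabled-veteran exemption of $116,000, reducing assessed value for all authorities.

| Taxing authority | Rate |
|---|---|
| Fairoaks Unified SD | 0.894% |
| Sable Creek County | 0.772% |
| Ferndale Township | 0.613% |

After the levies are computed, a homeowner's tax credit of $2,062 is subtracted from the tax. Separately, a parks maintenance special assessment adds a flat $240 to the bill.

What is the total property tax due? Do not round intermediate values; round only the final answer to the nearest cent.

$4,388.23

Assessed value = $1,765,900 × 0.22 = $388,498
Taxable value = $388,498 − $116,000 = $272,498
Fairoaks Unified SD: $272,498 × 0.00894 = $2,436.13212
Sable Creek County: $272,498 × 0.00772 = $2,103.68456
Ferndale Township: $272,498 × 0.00613 = $1,670.41274
Levies subtotal = $6,210.22942
After credit = $6,210.22942 − $2,062 = $4,148.22942
Total = $4,148.22942 + $240 = $4,388.22942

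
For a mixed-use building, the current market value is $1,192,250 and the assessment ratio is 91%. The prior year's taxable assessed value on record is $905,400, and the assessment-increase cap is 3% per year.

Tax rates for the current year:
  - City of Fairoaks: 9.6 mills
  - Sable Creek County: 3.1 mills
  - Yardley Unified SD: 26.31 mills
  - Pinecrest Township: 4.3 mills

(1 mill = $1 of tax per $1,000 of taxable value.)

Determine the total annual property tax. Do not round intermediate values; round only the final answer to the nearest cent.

Uncapped assessed value = $1,192,250 × 0.91 = $1,084,947.5
Cap limit = $905,400 × 1.03 = $932,562
Taxable assessed value = min($1,084,947.5, $932,562) = $932,562 (cap binds)
City of Fairoaks: $932,562 × 0.0096 = $8,952.5952
Sable Creek County: $932,562 × 0.0031 = $2,890.9422
Yardley Unified SD: $932,562 × 0.02631 = $24,535.70622
Pinecrest Township: $932,562 × 0.0043 = $4,010.0166
Total = $40,389.26022

$40,389.26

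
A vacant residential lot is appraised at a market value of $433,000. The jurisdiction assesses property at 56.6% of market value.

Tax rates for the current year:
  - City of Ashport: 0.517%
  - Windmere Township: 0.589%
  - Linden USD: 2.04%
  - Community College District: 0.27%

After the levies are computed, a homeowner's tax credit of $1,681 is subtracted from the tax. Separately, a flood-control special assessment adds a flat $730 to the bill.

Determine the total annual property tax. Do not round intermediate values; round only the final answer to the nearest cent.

$7,420.86

Assessed value = $433,000 × 0.566 = $245,078
City of Ashport: $245,078 × 0.00517 = $1,267.05326
Windmere Township: $245,078 × 0.00589 = $1,443.50942
Linden USD: $245,078 × 0.0204 = $4,999.5912
Community College District: $245,078 × 0.0027 = $661.7106
Levies subtotal = $8,371.86448
After credit = $8,371.86448 − $1,681 = $6,690.86448
Total = $6,690.86448 + $730 = $7,420.86448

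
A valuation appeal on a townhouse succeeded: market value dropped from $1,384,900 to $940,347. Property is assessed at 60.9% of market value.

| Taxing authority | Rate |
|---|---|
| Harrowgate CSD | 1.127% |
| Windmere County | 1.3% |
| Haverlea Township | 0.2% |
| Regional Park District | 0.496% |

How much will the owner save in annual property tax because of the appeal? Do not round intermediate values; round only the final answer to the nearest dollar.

Old assessed value = $1,384,900 × 0.609 = $843,404.1
New assessed value = $940,347 × 0.609 = $572,671.323
Combined rate = 0.01127 + 0.013 + 0.002 + 0.00496 = 0.03123
Old tax = $843,404.1 × 0.03123 = $26,339.510043
New tax = $572,671.323 × 0.03123 = $17,884.52541729
Reduction = $26,339.510043 − $17,884.52541729 = $8,454.98462571

$8,455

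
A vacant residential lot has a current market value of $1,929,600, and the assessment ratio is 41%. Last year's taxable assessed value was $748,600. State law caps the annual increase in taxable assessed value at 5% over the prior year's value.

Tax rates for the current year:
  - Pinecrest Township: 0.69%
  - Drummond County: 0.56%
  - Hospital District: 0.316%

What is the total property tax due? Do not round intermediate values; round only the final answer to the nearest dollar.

Uncapped assessed value = $1,929,600 × 0.41 = $791,136
Cap limit = $748,600 × 1.05 = $786,030
Taxable assessed value = min($791,136, $786,030) = $786,030 (cap binds)
Pinecrest Township: $786,030 × 0.0069 = $5,423.607
Drummond County: $786,030 × 0.0056 = $4,401.768
Hospital District: $786,030 × 0.00316 = $2,483.8548
Total = $12,309.2298

$12,309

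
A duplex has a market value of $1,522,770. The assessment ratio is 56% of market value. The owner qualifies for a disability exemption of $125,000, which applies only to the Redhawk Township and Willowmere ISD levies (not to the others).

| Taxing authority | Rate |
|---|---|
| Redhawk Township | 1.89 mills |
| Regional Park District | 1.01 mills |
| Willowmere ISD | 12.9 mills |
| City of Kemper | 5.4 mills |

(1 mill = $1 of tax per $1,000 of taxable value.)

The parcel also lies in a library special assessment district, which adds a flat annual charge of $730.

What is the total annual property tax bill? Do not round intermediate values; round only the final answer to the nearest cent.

Assessed value = $1,522,770 × 0.56 = $852,751.2
Redhawk Township: ($852,751.2 − $125,000) × 0.00189 = $727,751.2 × 0.00189 = $1,375.449768
Regional Park District: $852,751.2 × 0.00101 = $861.278712
Willowmere ISD: ($852,751.2 − $125,000) × 0.0129 = $727,751.2 × 0.0129 = $9,387.99048
City of Kemper: $852,751.2 × 0.0054 = $4,604.85648
Levies subtotal = $16,229.57544
Total = $16,229.57544 + $730 = $16,959.57544

$16,959.58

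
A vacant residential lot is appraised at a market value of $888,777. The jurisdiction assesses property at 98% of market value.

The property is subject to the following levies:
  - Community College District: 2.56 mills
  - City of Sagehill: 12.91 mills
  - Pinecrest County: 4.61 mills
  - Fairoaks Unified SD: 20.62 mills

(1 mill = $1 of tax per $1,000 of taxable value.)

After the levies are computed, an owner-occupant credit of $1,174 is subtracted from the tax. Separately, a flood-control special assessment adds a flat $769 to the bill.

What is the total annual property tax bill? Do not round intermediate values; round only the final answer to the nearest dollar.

$35,045

Assessed value = $888,777 × 0.98 = $871,001.46
Community College District: $871,001.46 × 0.00256 = $2,229.7637376
City of Sagehill: $871,001.46 × 0.01291 = $11,244.6288486
Pinecrest County: $871,001.46 × 0.00461 = $4,015.3167306
Fairoaks Unified SD: $871,001.46 × 0.02062 = $17,960.0501052
Levies subtotal = $35,449.759422
After credit = $35,449.759422 − $1,174 = $34,275.759422
Total = $34,275.759422 + $769 = $35,044.759422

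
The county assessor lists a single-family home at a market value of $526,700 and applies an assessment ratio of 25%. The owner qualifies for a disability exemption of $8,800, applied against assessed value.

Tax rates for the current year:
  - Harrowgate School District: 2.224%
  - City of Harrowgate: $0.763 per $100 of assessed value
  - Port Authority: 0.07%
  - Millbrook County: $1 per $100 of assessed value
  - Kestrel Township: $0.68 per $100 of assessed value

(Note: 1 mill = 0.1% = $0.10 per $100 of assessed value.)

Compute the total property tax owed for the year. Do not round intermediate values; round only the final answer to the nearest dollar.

$5,821

Assessed value = $526,700 × 0.25 = $131,675
Taxable value = $131,675 − $8,800 = $122,875
Harrowgate School District: $122,875 × 0.02224 = $2,732.74
City of Harrowgate: $122,875 × 0.00763 = $937.53625
Port Authority: $122,875 × 0.0007 = $86.0125
Millbrook County: $122,875 × 0.01 = $1,228.75
Kestrel Township: $122,875 × 0.0068 = $835.55
Total = $5,820.58875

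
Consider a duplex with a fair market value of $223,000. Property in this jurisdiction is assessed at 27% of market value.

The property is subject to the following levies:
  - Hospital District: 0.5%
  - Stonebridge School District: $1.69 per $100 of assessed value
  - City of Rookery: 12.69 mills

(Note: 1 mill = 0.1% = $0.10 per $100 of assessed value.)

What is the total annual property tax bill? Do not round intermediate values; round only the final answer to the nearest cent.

Assessed value = $223,000 × 0.27 = $60,210
Hospital District: $60,210 × 0.005 = $301.05
Stonebridge School District: $60,210 × 0.0169 = $1,017.549
City of Rookery: $60,210 × 0.01269 = $764.0649
Total = $2,082.6639

$2,082.66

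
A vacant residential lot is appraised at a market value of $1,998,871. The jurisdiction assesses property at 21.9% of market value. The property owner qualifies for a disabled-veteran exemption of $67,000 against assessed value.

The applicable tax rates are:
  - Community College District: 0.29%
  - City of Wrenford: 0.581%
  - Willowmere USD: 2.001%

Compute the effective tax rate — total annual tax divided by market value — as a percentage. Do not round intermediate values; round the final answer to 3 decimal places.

0.533%

Assessed value = $1,998,871 × 0.219 = $437,752.749
Taxable value = $437,752.749 − $67,000 = $370,752.749
Community College District: $370,752.749 × 0.0029 = $1,075.1829721
City of Wrenford: $370,752.749 × 0.00581 = $2,154.07347169
Willowmere USD: $370,752.749 × 0.02001 = $7,418.76250749
Total tax = $10,648.01895128
Effective rate = $10,648.01895128 ÷ $1,998,871 = 0.533% of market value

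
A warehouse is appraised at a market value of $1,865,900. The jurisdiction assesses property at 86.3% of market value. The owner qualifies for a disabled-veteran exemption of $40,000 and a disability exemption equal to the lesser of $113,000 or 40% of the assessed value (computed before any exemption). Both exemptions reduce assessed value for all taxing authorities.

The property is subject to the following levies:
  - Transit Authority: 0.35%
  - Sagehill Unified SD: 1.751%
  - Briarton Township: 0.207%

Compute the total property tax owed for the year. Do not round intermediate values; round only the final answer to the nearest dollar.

Assessed value = $1,865,900 × 0.863 = $1,610,271.7
Disability exemption = min($113,000, 40% × $1,610,271.7) = min($113,000, $644,108.68) = $113,000 (dollar cap binds)
Taxable value = $1,610,271.7 − $40,000 − $113,000 = $1,457,271.7
Transit Authority: $1,457,271.7 × 0.0035 = $5,100.45095
Sagehill Unified SD: $1,457,271.7 × 0.01751 = $25,516.827467
Briarton Township: $1,457,271.7 × 0.00207 = $3,016.552419
Total = $33,633.830836

$33,634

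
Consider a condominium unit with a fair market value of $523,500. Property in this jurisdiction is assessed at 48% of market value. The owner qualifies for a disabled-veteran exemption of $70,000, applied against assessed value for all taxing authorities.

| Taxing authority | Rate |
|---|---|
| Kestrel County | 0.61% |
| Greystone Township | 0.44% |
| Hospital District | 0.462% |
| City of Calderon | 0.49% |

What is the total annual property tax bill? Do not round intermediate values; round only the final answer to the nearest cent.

Assessed value = $523,500 × 0.48 = $251,280
Taxable value = $251,280 − $70,000 = $181,280
Kestrel County: $181,280 × 0.0061 = $1,105.808
Greystone Township: $181,280 × 0.0044 = $797.632
Hospital District: $181,280 × 0.00462 = $837.5136
City of Calderon: $181,280 × 0.0049 = $888.272
Total = $1,105.808 + $797.632 + $837.5136 + $888.272 = $3,629.2256

$3,629.23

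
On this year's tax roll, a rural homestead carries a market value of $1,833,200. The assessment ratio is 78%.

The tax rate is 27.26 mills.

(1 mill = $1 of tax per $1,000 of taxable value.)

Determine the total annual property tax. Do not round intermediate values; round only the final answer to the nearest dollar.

$38,979

Assessed value = $1,833,200 × 0.78 = $1,429,896
Tax = $1,429,896 × 0.02726 = $38,978.96496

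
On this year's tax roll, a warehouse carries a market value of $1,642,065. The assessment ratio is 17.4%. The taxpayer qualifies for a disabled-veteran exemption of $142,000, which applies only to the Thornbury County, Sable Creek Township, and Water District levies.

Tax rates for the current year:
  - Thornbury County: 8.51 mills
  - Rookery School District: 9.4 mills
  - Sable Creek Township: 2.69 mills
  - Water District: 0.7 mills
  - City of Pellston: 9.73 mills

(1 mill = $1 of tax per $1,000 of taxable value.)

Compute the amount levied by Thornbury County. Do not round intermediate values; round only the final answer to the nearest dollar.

Assessed value = $1,642,065 × 0.174 = $285,719.31
Thornbury County taxable value = $285,719.31 − $142,000 = $143,719.31
Thornbury County levy = $143,719.31 × 0.00851 = $1,223.0513281

$1,223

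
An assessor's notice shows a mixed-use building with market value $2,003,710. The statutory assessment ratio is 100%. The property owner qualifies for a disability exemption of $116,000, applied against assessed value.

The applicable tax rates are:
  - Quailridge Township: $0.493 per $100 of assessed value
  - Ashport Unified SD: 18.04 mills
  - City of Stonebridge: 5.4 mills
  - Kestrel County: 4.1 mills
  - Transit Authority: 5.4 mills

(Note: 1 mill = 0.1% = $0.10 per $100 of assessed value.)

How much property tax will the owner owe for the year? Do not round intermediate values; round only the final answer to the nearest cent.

$71,487.58

Assessed value = $2,003,710 × 1 = $2,003,710
Taxable value = $2,003,710 − $116,000 = $1,887,710
Quailridge Township: $1,887,710 × 0.00493 = $9,306.4103
Ashport Unified SD: $1,887,710 × 0.01804 = $34,054.2884
City of Stonebridge: $1,887,710 × 0.0054 = $10,193.634
Kestrel County: $1,887,710 × 0.0041 = $7,739.611
Transit Authority: $1,887,710 × 0.0054 = $10,193.634
Total = $71,487.5777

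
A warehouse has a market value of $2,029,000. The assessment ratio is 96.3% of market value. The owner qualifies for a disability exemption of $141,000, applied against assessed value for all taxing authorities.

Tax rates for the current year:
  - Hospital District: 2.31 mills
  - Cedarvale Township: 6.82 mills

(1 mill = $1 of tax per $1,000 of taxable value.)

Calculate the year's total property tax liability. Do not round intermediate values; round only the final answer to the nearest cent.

$16,552.02

Assessed value = $2,029,000 × 0.963 = $1,953,927
Taxable value = $1,953,927 − $141,000 = $1,812,927
Hospital District: $1,812,927 × 0.00231 = $4,187.86137
Cedarvale Township: $1,812,927 × 0.00682 = $12,364.16214
Total = $4,187.86137 + $12,364.16214 = $16,552.02351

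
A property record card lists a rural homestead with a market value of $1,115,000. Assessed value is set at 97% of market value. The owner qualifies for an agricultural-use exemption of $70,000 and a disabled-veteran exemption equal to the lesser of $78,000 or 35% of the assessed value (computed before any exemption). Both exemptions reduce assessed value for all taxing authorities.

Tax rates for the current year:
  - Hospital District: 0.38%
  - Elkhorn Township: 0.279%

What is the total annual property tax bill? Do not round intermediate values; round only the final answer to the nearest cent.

Assessed value = $1,115,000 × 0.97 = $1,081,550
Disabled-veteran exemption = min($78,000, 35% × $1,081,550) = min($78,000, $378,542.5) = $78,000 (dollar cap binds)
Taxable value = $1,081,550 − $70,000 − $78,000 = $933,550
Hospital District: $933,550 × 0.0038 = $3,547.49
Elkhorn Township: $933,550 × 0.00279 = $2,604.6045
Total = $6,152.0945

$6,152.09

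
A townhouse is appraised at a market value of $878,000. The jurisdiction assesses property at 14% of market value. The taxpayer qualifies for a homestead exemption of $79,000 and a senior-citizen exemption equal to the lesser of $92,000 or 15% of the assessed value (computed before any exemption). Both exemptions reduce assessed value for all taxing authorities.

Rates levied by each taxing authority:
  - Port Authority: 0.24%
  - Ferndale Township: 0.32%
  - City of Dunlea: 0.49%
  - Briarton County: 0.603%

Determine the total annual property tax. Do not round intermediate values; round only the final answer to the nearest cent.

$421.22

Assessed value = $878,000 × 0.14 = $122,920
Senior-citizen exemption = min($92,000, 15% × $122,920) = min($92,000, $18,438) = $18,438 (percentage binds)
Taxable value = $122,920 − $79,000 − $18,438 = $25,482
Port Authority: $25,482 × 0.0024 = $61.1568
Ferndale Township: $25,482 × 0.0032 = $81.5424
City of Dunlea: $25,482 × 0.0049 = $124.8618
Briarton County: $25,482 × 0.00603 = $153.65646
Total = $421.21746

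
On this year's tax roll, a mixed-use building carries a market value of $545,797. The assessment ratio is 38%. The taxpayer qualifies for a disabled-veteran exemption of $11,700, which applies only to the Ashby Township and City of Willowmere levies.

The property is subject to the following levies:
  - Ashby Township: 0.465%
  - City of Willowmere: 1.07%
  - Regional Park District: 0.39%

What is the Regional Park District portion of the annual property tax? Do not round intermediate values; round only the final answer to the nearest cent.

$808.87

Assessed value = $545,797 × 0.38 = $207,402.86
Regional Park District taxable value = $207,402.86 (exemption does not apply)
Regional Park District levy = $207,402.86 × 0.0039 = $808.871154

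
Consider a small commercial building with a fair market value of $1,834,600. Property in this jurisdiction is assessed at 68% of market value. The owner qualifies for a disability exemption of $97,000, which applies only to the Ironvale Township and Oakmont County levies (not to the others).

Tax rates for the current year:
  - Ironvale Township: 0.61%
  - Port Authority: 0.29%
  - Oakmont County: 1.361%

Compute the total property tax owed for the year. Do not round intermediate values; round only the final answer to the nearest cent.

$26,294.74

Assessed value = $1,834,600 × 0.68 = $1,247,528
Ironvale Township: ($1,247,528 − $97,000) × 0.0061 = $1,150,528 × 0.0061 = $7,018.2208
Port Authority: $1,247,528 × 0.0029 = $3,617.8312
Oakmont County: ($1,247,528 − $97,000) × 0.01361 = $1,150,528 × 0.01361 = $15,658.68608
Total = $26,294.73808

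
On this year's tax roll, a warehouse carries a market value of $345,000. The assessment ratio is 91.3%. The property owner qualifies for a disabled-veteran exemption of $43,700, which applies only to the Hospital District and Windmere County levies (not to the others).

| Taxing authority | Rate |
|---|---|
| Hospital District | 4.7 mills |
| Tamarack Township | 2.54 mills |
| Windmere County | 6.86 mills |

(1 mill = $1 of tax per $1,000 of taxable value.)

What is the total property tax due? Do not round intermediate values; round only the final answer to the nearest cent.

$3,936.12

Assessed value = $345,000 × 0.913 = $314,985
Hospital District: ($314,985 − $43,700) × 0.0047 = $271,285 × 0.0047 = $1,275.0395
Tamarack Township: $314,985 × 0.00254 = $800.0619
Windmere County: ($314,985 − $43,700) × 0.00686 = $271,285 × 0.00686 = $1,861.0151
Total = $3,936.1165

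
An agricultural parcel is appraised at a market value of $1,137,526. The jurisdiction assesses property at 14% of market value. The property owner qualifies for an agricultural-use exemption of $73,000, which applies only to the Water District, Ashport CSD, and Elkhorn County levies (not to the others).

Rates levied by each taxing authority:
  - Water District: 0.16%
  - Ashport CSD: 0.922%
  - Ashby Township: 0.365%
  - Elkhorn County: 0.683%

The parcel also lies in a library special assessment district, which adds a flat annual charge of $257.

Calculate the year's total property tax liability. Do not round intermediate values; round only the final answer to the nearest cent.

$2,360.65

Assessed value = $1,137,526 × 0.14 = $159,253.64
Water District: ($159,253.64 − $73,000) × 0.0016 = $86,253.64 × 0.0016 = $138.005824
Ashport CSD: ($159,253.64 − $73,000) × 0.00922 = $86,253.64 × 0.00922 = $795.2585608
Ashby Township: $159,253.64 × 0.00365 = $581.275786
Elkhorn County: ($159,253.64 − $73,000) × 0.00683 = $86,253.64 × 0.00683 = $589.1123612
Levies subtotal = $2,103.652532
Total = $2,103.652532 + $257 = $2,360.652532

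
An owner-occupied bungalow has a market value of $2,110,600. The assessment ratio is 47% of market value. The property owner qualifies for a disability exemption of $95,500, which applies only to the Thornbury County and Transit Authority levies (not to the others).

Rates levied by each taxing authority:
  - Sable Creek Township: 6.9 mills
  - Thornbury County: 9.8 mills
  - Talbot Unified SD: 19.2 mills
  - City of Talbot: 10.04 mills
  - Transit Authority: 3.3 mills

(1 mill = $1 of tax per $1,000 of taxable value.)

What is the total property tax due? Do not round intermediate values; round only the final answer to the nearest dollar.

$47,594

Assessed value = $2,110,600 × 0.47 = $991,982
Sable Creek Township: $991,982 × 0.0069 = $6,844.6758
Thornbury County: ($991,982 − $95,500) × 0.0098 = $896,482 × 0.0098 = $8,785.5236
Talbot Unified SD: $991,982 × 0.0192 = $19,046.0544
City of Talbot: $991,982 × 0.01004 = $9,959.49928
Transit Authority: ($991,982 − $95,500) × 0.0033 = $896,482 × 0.0033 = $2,958.3906
Total = $47,594.14368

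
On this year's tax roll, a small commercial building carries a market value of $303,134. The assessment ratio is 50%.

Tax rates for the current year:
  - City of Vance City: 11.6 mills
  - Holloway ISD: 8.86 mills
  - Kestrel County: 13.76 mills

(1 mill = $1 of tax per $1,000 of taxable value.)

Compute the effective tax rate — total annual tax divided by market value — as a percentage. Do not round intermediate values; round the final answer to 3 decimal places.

1.711%

Assessed value = $303,134 × 0.5 = $151,567
City of Vance City: $151,567 × 0.0116 = $1,758.1772
Holloway ISD: $151,567 × 0.00886 = $1,342.88362
Kestrel County: $151,567 × 0.01376 = $2,085.56192
Total tax = $5,186.62274
Effective rate = $5,186.62274 ÷ $303,134 = 1.711% of market value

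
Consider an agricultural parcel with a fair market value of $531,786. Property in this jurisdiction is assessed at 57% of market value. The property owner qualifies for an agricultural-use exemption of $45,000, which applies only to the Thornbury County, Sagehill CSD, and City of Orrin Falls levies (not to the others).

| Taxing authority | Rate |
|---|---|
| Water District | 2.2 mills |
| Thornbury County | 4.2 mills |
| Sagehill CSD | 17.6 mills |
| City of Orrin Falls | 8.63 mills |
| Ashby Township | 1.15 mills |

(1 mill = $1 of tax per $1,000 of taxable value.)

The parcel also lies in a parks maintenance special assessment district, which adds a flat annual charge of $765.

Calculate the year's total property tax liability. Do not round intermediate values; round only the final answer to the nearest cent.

$9,634.98

Assessed value = $531,786 × 0.57 = $303,118.02
Water District: $303,118.02 × 0.0022 = $666.859644
Thornbury County: ($303,118.02 − $45,000) × 0.0042 = $258,118.02 × 0.0042 = $1,084.095684
Sagehill CSD: ($303,118.02 − $45,000) × 0.0176 = $258,118.02 × 0.0176 = $4,542.877152
City of Orrin Falls: ($303,118.02 − $45,000) × 0.00863 = $258,118.02 × 0.00863 = $2,227.5585126
Ashby Township: $303,118.02 × 0.00115 = $348.585723
Levies subtotal = $8,869.9767156
Total = $8,869.9767156 + $765 = $9,634.9767156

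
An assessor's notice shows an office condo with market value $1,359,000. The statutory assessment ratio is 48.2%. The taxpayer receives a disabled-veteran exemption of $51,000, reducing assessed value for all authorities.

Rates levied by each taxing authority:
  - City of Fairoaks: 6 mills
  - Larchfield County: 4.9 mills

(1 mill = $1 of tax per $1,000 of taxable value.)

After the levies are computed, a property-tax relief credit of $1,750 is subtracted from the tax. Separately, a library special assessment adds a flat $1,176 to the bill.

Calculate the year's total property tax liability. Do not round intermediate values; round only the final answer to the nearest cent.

Assessed value = $1,359,000 × 0.482 = $655,038
Taxable value = $655,038 − $51,000 = $604,038
City of Fairoaks: $604,038 × 0.006 = $3,624.228
Larchfield County: $604,038 × 0.0049 = $2,959.7862
Levies subtotal = $6,584.0142
After credit = $6,584.0142 − $1,750 = $4,834.0142
Total = $4,834.0142 + $1,176 = $6,010.0142

$6,010.01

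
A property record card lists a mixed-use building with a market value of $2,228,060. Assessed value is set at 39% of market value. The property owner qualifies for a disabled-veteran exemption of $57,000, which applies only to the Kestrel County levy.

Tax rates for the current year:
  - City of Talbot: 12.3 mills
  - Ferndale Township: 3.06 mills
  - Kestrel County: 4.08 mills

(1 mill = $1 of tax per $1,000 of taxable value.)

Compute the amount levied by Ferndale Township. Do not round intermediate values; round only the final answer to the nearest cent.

Assessed value = $2,228,060 × 0.39 = $868,943.4
Ferndale Township taxable value = $868,943.4 (exemption does not apply)
Ferndale Township levy = $868,943.4 × 0.00306 = $2,658.966804

$2,658.97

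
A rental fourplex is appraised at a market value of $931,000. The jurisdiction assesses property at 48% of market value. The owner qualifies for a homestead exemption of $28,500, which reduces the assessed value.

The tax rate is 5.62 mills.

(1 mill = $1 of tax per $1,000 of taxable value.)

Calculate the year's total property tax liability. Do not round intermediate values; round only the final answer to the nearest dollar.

$2,351

Assessed value = $931,000 × 0.48 = $446,880
Taxable value = $446,880 − $28,500 = $418,380
Tax = $418,380 × 0.00562 = $2,351.2956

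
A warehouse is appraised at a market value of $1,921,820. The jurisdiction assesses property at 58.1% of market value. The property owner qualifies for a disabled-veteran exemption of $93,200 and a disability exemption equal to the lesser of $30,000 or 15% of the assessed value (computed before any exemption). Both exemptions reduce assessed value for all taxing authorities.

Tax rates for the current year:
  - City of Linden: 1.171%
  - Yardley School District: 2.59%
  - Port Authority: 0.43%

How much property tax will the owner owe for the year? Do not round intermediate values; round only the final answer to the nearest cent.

$41,632.45

Assessed value = $1,921,820 × 0.581 = $1,116,577.42
Disability exemption = min($30,000, 15% × $1,116,577.42) = min($30,000, $167,486.613) = $30,000 (dollar cap binds)
Taxable value = $1,116,577.42 − $93,200 − $30,000 = $993,377.42
City of Linden: $993,377.42 × 0.01171 = $11,632.4495882
Yardley School District: $993,377.42 × 0.0259 = $25,728.475178
Port Authority: $993,377.42 × 0.0043 = $4,271.522906
Total = $41,632.4476722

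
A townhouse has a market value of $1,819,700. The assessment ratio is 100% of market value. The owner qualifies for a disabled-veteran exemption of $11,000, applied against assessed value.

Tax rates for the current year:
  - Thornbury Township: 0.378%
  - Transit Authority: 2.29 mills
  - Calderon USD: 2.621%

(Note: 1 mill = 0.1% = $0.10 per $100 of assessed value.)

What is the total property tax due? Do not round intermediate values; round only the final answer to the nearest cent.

Assessed value = $1,819,700 × 1 = $1,819,700
Taxable value = $1,819,700 − $11,000 = $1,808,700
Thornbury Township: $1,808,700 × 0.00378 = $6,836.886
Transit Authority: $1,808,700 × 0.00229 = $4,141.923
Calderon USD: $1,808,700 × 0.02621 = $47,406.027
Total = $58,384.836

$58,384.84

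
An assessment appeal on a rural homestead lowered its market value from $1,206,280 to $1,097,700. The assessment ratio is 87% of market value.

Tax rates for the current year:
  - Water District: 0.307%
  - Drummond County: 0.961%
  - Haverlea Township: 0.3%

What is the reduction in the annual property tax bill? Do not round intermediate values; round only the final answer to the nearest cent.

Old assessed value = $1,206,280 × 0.87 = $1,049,463.6
New assessed value = $1,097,700 × 0.87 = $954,999
Combined rate = 0.00307 + 0.00961 + 0.003 = 0.01568
Old tax = $1,049,463.6 × 0.01568 = $16,455.589248
New tax = $954,999 × 0.01568 = $14,974.38432
Reduction = $16,455.589248 − $14,974.38432 = $1,481.204928

$1,481.20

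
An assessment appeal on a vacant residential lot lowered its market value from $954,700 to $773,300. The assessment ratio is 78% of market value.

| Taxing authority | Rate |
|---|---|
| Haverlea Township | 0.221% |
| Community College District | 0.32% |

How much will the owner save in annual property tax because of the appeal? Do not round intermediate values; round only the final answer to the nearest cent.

$765.47

Old assessed value = $954,700 × 0.78 = $744,666
New assessed value = $773,300 × 0.78 = $603,174
Combined rate = 0.00221 + 0.0032 = 0.00541
Old tax = $744,666 × 0.00541 = $4,028.64306
New tax = $603,174 × 0.00541 = $3,263.17134
Reduction = $4,028.64306 − $3,263.17134 = $765.47172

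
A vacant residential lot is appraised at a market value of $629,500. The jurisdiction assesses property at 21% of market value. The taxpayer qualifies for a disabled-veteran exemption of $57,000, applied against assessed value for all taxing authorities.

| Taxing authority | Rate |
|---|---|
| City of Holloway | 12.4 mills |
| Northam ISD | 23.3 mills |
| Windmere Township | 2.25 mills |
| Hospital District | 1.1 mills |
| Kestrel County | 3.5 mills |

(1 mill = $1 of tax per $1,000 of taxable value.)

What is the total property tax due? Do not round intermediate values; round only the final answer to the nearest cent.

$3,199.55

Assessed value = $629,500 × 0.21 = $132,195
Taxable value = $132,195 − $57,000 = $75,195
City of Holloway: $75,195 × 0.0124 = $932.418
Northam ISD: $75,195 × 0.0233 = $1,752.0435
Windmere Township: $75,195 × 0.00225 = $169.18875
Hospital District: $75,195 × 0.0011 = $82.7145
Kestrel County: $75,195 × 0.0035 = $263.1825
Total = $932.418 + $1,752.0435 + $169.18875 + $82.7145 + $263.1825 = $3,199.54725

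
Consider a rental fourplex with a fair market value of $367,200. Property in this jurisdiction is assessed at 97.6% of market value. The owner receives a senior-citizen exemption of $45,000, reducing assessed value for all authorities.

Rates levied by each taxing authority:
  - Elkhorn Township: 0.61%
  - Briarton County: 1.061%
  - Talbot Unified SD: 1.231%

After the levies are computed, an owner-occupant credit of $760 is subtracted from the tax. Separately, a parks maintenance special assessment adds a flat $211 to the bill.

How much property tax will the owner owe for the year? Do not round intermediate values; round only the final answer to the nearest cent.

$8,545.50

Assessed value = $367,200 × 0.976 = $358,387.2
Taxable value = $358,387.2 − $45,000 = $313,387.2
Elkhorn Township: $313,387.2 × 0.0061 = $1,911.66192
Briarton County: $313,387.2 × 0.01061 = $3,325.038192
Talbot Unified SD: $313,387.2 × 0.01231 = $3,857.796432
Levies subtotal = $9,094.496544
After credit = $9,094.496544 − $760 = $8,334.496544
Total = $8,334.496544 + $211 = $8,545.496544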